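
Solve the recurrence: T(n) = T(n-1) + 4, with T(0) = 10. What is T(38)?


Unrolling the recurrence:
T(38) = T(37) + 4
       = T(36) + 4 + 4
       = T(35) + 4*3
       ...
       = T(0) + 4*38
       = 10 + 152 = 162


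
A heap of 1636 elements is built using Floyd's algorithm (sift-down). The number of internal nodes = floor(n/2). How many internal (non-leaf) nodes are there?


Leaf nodes occupy roughly half the array.
Sift-down is called for each internal node, starting from the last one.
Internal nodes = floor(n/2) = floor(1636/2) = 818


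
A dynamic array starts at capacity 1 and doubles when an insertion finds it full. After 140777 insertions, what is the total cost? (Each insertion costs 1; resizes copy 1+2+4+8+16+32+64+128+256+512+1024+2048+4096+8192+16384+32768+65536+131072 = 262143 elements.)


Insertion cost: 140777 (one per element)
Resizes occur just before inserting elements 2, 3, 5, 9, ...
Elements copied at each resize: 1 + 2 + 4 + 8 + 16 + 32 + 64 + 128 + 256 + 512 + 1024 + 2048 + 4096 + 8192 + 16384 + 32768 + 65536 + 131072
Sum of copies = 262143 (geometric series: 2^k - 1)
Total = 140777 + 262143 = 402920


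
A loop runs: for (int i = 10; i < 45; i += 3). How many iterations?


Loop starts at i = 10, increments by 3, stops when i >= 45.
Number of iterations = ceil((45 - 10) / 3)
= ceil(35 / 3)
= 12


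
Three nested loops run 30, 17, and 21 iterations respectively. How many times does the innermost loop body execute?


Loop 1 (outermost): 30 iterations
Loop 2 (middle): 17 iterations per outer
Loop 3 (innermost): 21 iterations per middle
Total = 30 * 17 * 21 = 10710


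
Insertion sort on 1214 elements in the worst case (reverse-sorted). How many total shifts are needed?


In the worst case (reverse-sorted), each element shifts past all previous:
  Element 1: 1 shifts
  Element 2: 2 shifts
  Element 3: 3 shifts
  Element 4: 4 shifts
  Element 5: 5 shifts
  ...
  Element 1213: 1213 shifts
Total = 1 + 2 + ... + 1213
= 1214*(1214-1)/2 = 736291


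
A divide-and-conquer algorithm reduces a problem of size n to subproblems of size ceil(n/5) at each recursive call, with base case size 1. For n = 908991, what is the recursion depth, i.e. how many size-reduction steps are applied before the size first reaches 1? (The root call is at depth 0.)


Each step divides the size by 5 (rounding up); after k steps the size is ceil(n/5^k), which equals 1 exactly when 5^k >= n.
So the depth is the smallest k with 5^k >= 908991, i.e. ceil(log_5(908991)).
5^8 = 390625 < 908991 <= 1953125 = 5^9
Recursion depth = 9


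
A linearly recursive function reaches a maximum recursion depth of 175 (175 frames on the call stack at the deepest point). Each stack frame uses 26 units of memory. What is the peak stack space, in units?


Maximum recursion depth = 175 frames
Memory per frame = 26 units
Total stack space = depth * frame_size
= 175 * 26 = 4550


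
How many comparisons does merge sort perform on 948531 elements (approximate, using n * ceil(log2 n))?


Recursion depth: ceil(log2(948531)) = 20
Each recursion level merges n = 948531 elements
Total = 948531 * 20 = 18970620


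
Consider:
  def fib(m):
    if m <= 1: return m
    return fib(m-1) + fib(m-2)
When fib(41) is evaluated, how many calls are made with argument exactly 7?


Let N(m) = number of times fib(m) is called while evaluating fib(41).
N(41) = 1 (the initial call).
N(40) = 1 (only fib(41) calls it).
For 1 <= m <= 39: fib(m) is called by fib(m+1) and fib(m+2), so
  N(m) = N(m+1) + N(m+2).
fib(0) is called only by fib(2), so N(0) = N(2).
Walk down from m=41:
  N(41)=1, N(40)=1, N(39)=2, N(38)=3, N(37)=5, N(36)=8, N(35)=13, N(34)=21, N(33)=34, N(32)=55, N(31)=89, N(30)=144, N(29)=233, N(28)=377, N(27)=610, N(26)=987, N(25)=1597, N(24)=2584, N(23)=4181, N(22)=6765, N(21)=10946, N(20)=17711, N(19)=28657, N(18)=46368, N(17)=75025, N(16)=121393, N(15)=196418, N(14)=317811, N(13)=514229, N(12)=832040, N(11)=1346269, N(10)=2178309, N(9)=3524578, N(8)=5702887, N(7)=9227465
N(7) = 9227465


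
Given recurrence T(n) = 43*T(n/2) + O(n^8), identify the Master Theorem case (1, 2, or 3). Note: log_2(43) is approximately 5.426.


Master Theorem parameters: a=43, b=2, c=8
log_b(a) = 5.426
Compare b^c with a: 2^8 = 256 > 43, so c > log_b(a).
Comparing c=8 vs log_b(a)=5.426:
8 > 5.426 => Case 3
Result: T(n) = O(n^8)
Master Theorem case = 3


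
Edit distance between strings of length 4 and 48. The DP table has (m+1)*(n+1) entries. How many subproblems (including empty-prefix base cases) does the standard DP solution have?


The table includes base cases (empty prefixes).
Rows: (m+1) = 5
Columns: (n+1) = 49
Total = 5 * 49 = 245


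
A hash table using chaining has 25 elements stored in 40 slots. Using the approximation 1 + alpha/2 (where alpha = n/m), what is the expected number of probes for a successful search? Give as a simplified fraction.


Load factor alpha = n/m = 25/40
Expected probes = 1 + alpha/2 = 1 + 25/(2*40)
= 1 + 25/80
= 80/80 + 25/80
= 105/80
Simplify: 21/16


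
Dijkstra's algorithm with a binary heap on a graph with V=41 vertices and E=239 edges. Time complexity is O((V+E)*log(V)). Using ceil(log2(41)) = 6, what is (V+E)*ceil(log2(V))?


Dijkstra with a binary heap: each vertex is extracted once, each edge may relax once.
Each heap operation costs O(log V).
V + E = 41 + 239 = 280
ceil(log2(41)) = 6 (since 2^5 = 32 < 41 <= 64 = 2^6)
Total heap work = (V+E) * ceil(log2(V)) = 280 * 6 = 1680


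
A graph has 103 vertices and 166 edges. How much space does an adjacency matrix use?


Adjacency matrix: V x V grid of entries
Space = V^2 = 103^2 = 103 * 103 = 10609


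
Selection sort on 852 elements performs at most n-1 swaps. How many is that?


Each of the 851 passes places one element in its final position.
Pass 1: swap minimum into position 0
Pass 2: swap minimum of remaining into position 1
...
Pass 851: last two elements, one swap
Maximum swaps = 852 - 1 = 851


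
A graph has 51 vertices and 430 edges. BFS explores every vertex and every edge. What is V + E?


A full BFS traversal dequeues each vertex once and examines each edge once.
Vertex visits: 51
Edge visits: 430
V + E = 51 + 430 = 481


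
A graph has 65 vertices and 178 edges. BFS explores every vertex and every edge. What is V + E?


A full BFS traversal dequeues each vertex once and examines each edge once.
Vertex visits: 65
Edge visits: 178
V + E = 65 + 178 = 243


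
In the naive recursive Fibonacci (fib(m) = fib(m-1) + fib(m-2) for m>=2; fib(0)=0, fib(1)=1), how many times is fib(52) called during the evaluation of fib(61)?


Let N(m) = number of times fib(m) is called while evaluating fib(61).
N(61) = 1 (the initial call).
N(60) = 1 (only fib(61) calls it).
For 1 <= m <= 59: fib(m) is called by fib(m+1) and fib(m+2), so
  N(m) = N(m+1) + N(m+2).
fib(0) is called only by fib(2), so N(0) = N(2).
Walk down from m=61:
  N(61)=1, N(60)=1, N(59)=2, N(58)=3, N(57)=5, N(56)=8, N(55)=13, N(54)=21, N(53)=34, N(52)=55
N(52) = 55


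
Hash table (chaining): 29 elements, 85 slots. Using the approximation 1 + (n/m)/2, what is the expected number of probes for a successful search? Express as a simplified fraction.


Computing expected probes:
alpha = 29/85
= 1 + alpha/2
= 1 + 29/(2*85)
= (2*85 + 29) / (2*85)
= 199/170


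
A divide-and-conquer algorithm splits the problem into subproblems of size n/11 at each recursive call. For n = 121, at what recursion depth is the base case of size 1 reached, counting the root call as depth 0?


At each depth, the problem size is divided by 11:
  Depth 0: problem size = 121
  Depth 1: problem size = 11
  Depth 2: problem size = 1 (base case)
The base case is reached at depth log_11(121) = 2 (the tree has 3 levels counting depth 0, but the depth asked for is 2).
Recursion depth = 2


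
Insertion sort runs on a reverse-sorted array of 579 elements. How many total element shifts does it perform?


Sum of shifts = 1 + 2 + 3 + ... + 578
= 579 * 578 / 2
= 334662 / 2
= 167331


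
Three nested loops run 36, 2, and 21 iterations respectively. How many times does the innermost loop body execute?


Loop 1 (outermost): 36 iterations
Loop 2 (middle): 2 iterations per outer
Loop 3 (innermost): 21 iterations per middle
Total = 36 * 2 * 21 = 1512


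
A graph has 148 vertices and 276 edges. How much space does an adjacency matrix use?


Adjacency matrix: V x V grid of entries
Space = V^2 = 148^2 = 148 * 148 = 21904


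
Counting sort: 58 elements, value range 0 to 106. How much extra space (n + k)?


n = 58 (output array)
k = 107 (count array for 107 distinct values)
Extra space = 58 + 107 = 165


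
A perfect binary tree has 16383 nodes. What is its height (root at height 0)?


For a perfect binary tree of height h: n = 2^(h+1) - 1, so h = log2(n+1) - 1.
  n + 1 = 16384 = 2^14
  log2(16384) = 14
  height = 14 - 1 = 13


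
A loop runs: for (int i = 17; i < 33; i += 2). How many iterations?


Loop starts at i = 17, increments by 2, stops when i >= 33.
Number of iterations = ceil((33 - 17) / 2)
= ceil(16 / 2)
= 8


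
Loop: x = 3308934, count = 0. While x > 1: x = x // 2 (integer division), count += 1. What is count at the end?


The variable x halves each step:
x = 3308934 -> 1654467 -> 827233 -> 413616 -> 206808 -> 103404 -> 51702 -> 25851 -> 12925 -> 6462 -> 3231 -> 1615 -> 807 -> 403 -> 201 -> 100 -> 50 -> 25 -> 12 -> 6 -> 3 -> 1
Number of halvings = floor(log2(3308934)) = 21


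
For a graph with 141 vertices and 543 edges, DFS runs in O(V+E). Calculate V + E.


A full DFS traversal visits each vertex once and examines each edge once.
V = 141
E = 543
Sum = 141 + 543 = 684


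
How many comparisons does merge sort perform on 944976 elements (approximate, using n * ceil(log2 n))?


Recursion depth: ceil(log2(944976)) = 20
Each recursion level merges n = 944976 elements
Total = 944976 * 20 = 18899520


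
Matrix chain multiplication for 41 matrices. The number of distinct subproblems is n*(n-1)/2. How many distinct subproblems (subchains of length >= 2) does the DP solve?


Subproblems are indexed by (i, j) where i < j.
Number of such pairs = n*(n-1)/2
= 41 * 40 / 2
= 820


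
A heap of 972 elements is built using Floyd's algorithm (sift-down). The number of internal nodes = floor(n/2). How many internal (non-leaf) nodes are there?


Leaf nodes occupy roughly half the array.
Sift-down is called for each internal node, starting from the last one.
Internal nodes = floor(n/2) = floor(972/2) = 486


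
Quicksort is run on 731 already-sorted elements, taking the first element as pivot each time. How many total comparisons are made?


Sum of comparisons per partition:
730 + 729 + ... + 1 + 0
= 731 * (731 - 1) / 2
= 731 * 730 / 2
= 266815


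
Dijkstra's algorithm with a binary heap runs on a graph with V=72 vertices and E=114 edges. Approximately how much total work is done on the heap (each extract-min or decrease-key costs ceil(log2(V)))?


Dijkstra with a binary heap: each vertex is extracted once, each edge may relax once.
Each heap operation costs O(log V).
V + E = 72 + 114 = 186
ceil(log2(72)) = 7 (since 2^6 = 64 < 72 <= 128 = 2^7)
Total heap work = (V+E) * ceil(log2(V)) = 186 * 7 = 1302


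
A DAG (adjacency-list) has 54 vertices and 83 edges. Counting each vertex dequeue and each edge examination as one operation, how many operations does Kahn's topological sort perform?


V = 54 (vertex processing)
E = 83 (edge processing)
V + E = 54 + 83 = 137


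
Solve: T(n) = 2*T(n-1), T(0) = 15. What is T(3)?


Unrolling:
T(3) = 2*T(2) = 2^2*T(1) = ... = 2^3*T(0)
= 2^3 * 15
= 8 * 15 = 120


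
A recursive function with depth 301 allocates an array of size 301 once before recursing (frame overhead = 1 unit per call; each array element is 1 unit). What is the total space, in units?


Array allocation: 301 units (allocated once)
Stack frames: 301 deep * 1 per frame = 301 units
Total = 301 + 301 = 602


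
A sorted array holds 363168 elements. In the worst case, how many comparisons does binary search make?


Halving sequence: 363168 -> 181584 -> 90792 -> 45396 -> 22698 -> 11349 -> 5674 -> 2837 -> 1418 -> 709 -> 354 -> 177 -> 88 -> 44 -> 22 -> 11 -> 5 -> 2 -> 1
Number of halvings = 18
Max comparisons = 18 + 1 = 19


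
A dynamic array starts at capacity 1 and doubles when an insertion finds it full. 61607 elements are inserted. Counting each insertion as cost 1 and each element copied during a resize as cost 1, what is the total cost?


n = 61607
Insertion costs: 61607
Resizes copy 1, 2, 4, ... up to the largest power of 2 that is <= n-1 = 61606, i.e. 32768.
Copy costs = 1 + 2 + 4 + 8 + 16 + 32 + 64 + 128 + 256 + 512 + 1024 + 2048 + 4096 + 8192 + 16384 + 32768 = 65535
Total = 61607 + 65535 = 127142


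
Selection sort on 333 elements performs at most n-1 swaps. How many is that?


Each of the 332 passes places one element in its final position.
Pass 1: swap minimum into position 0
Pass 2: swap minimum of remaining into position 1
...
Pass 332: last two elements, one swap
Maximum swaps = 333 - 1 = 332


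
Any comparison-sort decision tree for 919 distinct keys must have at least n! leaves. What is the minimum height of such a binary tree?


A binary decision tree of height h has at most 2^h leaves and needs at least n! of them, so h >= ceil(log2(n!)).
919! is far too large to multiply out, so use Stirling's series:
  ln(n!) ~ n ln n - n + (1/2) ln(2 pi n) + 1/(12n)  (error below 1/(360 n^3), negligible here)
  ln(919) = 6.8232861
  n ln n = 919 * 6.8232861 = 6270.5999
  (1/2) ln(2 pi * 919) = (1/2) ln(5774.2473) = 4.3306
  1/(12*919) = 0.0001
  ln(919!) ~ 6270.5999 - 919 + 4.3306 + 0.0001 = 5355.9306
Convert to base 2: log2(919!) = 5355.9306 / ln 2 = 5355.9306 / 0.69314718 = 7726.9745
ceil(7726.9745) = 7727


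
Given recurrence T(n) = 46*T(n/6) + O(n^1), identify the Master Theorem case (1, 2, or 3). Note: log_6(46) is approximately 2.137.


Master Theorem parameters: a=46, b=6, c=1
log_b(a) = 2.137
Compare b^c with a: 6^1 = 6 < 46, so c < log_b(a).
Comparing c=1 vs log_b(a)=2.137:
1 < 2.137 => Case 1
Result: T(n) = O(n^(log_6 46)) ~ O(n^2.137)
Master Theorem case = 1


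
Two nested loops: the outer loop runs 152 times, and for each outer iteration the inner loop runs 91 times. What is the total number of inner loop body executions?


Outer loop: 152 iterations
Inner loop: 91 iterations per outer iteration
Total = 152 * 91 = 13832


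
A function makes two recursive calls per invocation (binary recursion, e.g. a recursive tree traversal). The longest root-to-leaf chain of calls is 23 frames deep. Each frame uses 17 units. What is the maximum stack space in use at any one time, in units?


Binary recursion: the two calls run one after the other, so only one root-to-leaf chain of frames is on the stack at a time.
Maximum depth (longest chain) = 23 frames
Each frame = 17 units
Max stack space = 23 * 17 = 391


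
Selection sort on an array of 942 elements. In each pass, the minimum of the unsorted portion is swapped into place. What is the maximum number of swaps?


Selection sort performs one swap per pass:
  Pass 1: find min in positions 0 to 941, swap with position 0
  Pass 2: find min in positions 1 to 941, swap with position 1
  Pass 3: find min in positions 2 to 941, swap with position 2
  Pass 4: find min in positions 3 to 941, swap with position 3
  Pass 5: find min in positions 4 to 941, swap with position 4
  ... (936 more passes)
Total passes (and swaps) = n - 1 = 942 - 1 = 941


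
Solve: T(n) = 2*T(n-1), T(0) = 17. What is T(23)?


Unrolling:
T(23) = 2*T(22) = 2^2*T(21) = ... = 2^23*T(0)
= 2^23 * 17
= 8388608 * 17 = 142606336


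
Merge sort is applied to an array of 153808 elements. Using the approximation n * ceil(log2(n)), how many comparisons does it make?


Merge sort divides the array into halves recursively.
Number of levels = ceil(log2(153808)) = 18
At each level, approximately n = 153808 comparisons are needed for merging.
Total comparisons ~ n * ceil(log2(n)) = 153808 * 18 = 2768544


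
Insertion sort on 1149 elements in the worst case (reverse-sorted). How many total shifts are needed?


In the worst case (reverse-sorted), each element shifts past all previous:
  Element 1: 1 shifts
  Element 2: 2 shifts
  Element 3: 3 shifts
  Element 4: 4 shifts
  Element 5: 5 shifts
  ...
  Element 1148: 1148 shifts
Total = 1 + 2 + ... + 1148
= 1149*(1149-1)/2 = 659526


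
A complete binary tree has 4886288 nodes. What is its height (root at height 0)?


In a complete binary tree, level k holds nodes 2^k .. 2^(k+1)-1 (1-indexed).
Height = floor(log2(n)) = floor(log2(4886288)) = 22
Check: 2^22 = 4194304 <= 4886288 < 8388608 = 2^23


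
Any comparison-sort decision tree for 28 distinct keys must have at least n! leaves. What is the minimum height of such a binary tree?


A binary decision tree of height h has at most 2^h leaves and needs at least n! of them, so h >= ceil(log2(n!)).
Compute 28! as a running product:
  x2 = 2, x3 = 6, x4 = 24, x5 = 120
  x6 = 720, x7 = 5040, x8 = 40320, x9 = 362880
  x10 = 3628800, x11 = 39916800, x12 = 479001600, x13 = 6227020800
  x14 = 87178291200, x15 = 1307674368000, x16 = 20922789888000, x17 = 355687428096000
  x18 = 6402373705728000, x19 = 121645100408832000, x20 = 2432902008176640000, x21 = 51090942171709440000
  x22 = 1124000727777607680000, x23 = 25852016738884976640000, x24 = 620448401733239439360000, x25 = 15511210043330985984000000
  x26 = 403291461126605635584000000, x27 = 10888869450418352160768000000, x28 = 304888344611713860501504000000
28! = 304888344611713860501504000000
Bracket between powers of 2:
  2^97 = 158456325028528675187087900672 < 304888344611713860501504000000 <= 316912650057057350374175801344 = 2^98
So ceil(log2(28!)) = 98


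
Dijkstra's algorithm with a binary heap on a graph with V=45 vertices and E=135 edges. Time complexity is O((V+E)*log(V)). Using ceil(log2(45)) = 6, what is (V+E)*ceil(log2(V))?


Dijkstra with a binary heap: each vertex is extracted once, each edge may relax once.
Each heap operation costs O(log V).
V + E = 45 + 135 = 180
ceil(log2(45)) = 6 (since 2^5 = 32 < 45 <= 64 = 2^6)
Total heap work = (V+E) * ceil(log2(V)) = 180 * 6 = 1080


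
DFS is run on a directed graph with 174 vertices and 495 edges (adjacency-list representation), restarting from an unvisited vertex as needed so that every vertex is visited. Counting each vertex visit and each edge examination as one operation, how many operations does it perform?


A full DFS traversal processes each vertex exactly once (push/pop on stack).
Each directed edge is examined once.
V = 174, E = 495
V + E = 669


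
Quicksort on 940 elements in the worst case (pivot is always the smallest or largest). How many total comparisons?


In the worst case, each partition step picks the worst pivot:
  Partition 1: 939 comparisons (n-1 elements to compare)
  Partition 2: 938 comparisons
  Partition 3: 937 comparisons
  Partition 4: 936 comparisons
  Partition 5: 935 comparisons
  ...
  Last partition: 0 comparisons
Total = (n-1) + (n-2) + ... + 1 + 0 = n*(n-1)/2
= 940*939/2 = 441330


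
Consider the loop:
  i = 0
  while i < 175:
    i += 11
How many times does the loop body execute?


Starting at i = 0, each iteration adds 11.
Iterations until i >= 175:
  Iteration 1: i = 0 -> i = 11
  Iteration 2: i = 11 -> i = 22
  Iteration 3: i = 22 -> i = 33
  Iteration 4: i = 33 -> i = 44
  Iteration 5: i = 44 -> i = 55
  Iteration 6: i = 55 -> i = 66
  Iteration 7: i = 66 -> i = 77
  Iteration 8: i = 77 -> i = 88
  ... continuing ...
Total iterations = ceil(175/11) = 16


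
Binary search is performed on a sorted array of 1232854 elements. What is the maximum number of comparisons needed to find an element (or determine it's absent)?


Binary search halves the search space each comparison:
  Step 1: search space = 1232854 -> 616427
  Step 2: search space = 616427 -> 308213
  Step 3: search space = 308213 -> 154106
  Step 4: search space = 154106 -> 77053
  Step 5: search space = 77053 -> 38526
  Step 6: search space = 38526 -> 19263
  Step 7: search space = 19263 -> 9631
  Step 8: search space = 9631 -> 4815
  Step 9: search space = 4815 -> 2407
  Step 10: search space = 2407 -> 1203
  Step 11: search space = 1203 -> 601
  Step 12: search space = 601 -> 300
  Step 13: search space = 300 -> 150
  Step 14: search space = 150 -> 75
  Step 15: search space = 75 -> 37
  Step 16: search space = 37 -> 18
  Step 17: search space = 18 -> 9
  Step 18: search space = 9 -> 4
  Step 19: search space = 4 -> 2
  Step 20: search space = 2 -> 1
  Step 21: search space = 1 (final check)
Maximum comparisons = floor(log2(1232854)) + 1 = 20 + 1 = 21


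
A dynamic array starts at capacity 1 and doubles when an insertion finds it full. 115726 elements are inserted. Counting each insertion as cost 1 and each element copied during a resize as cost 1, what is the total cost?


n = 115726
Insertion costs: 115726
Resizes copy 1, 2, 4, ... up to the largest power of 2 that is <= n-1 = 115725, i.e. 65536.
Copy costs = 1 + 2 + 4 + 8 + 16 + 32 + 64 + 128 + 256 + 512 + 1024 + 2048 + 4096 + 8192 + 16384 + 32768 + 65536 = 131071
Total = 115726 + 131071 = 246797


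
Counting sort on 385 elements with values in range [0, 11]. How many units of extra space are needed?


Output array size: 385 (to store sorted result)
Count array size: 12 (one slot per possible value, range 0 to 11)
Total extra space = 385 + 12 = 397


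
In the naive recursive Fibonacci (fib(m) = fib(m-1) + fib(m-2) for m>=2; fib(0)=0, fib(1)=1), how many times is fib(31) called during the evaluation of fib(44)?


Let N(m) = number of times fib(m) is called while evaluating fib(44).
N(44) = 1 (the initial call).
N(43) = 1 (only fib(44) calls it).
For 1 <= m <= 42: fib(m) is called by fib(m+1) and fib(m+2), so
  N(m) = N(m+1) + N(m+2).
fib(0) is called only by fib(2), so N(0) = N(2).
Walk down from m=44:
  N(44)=1, N(43)=1, N(42)=2, N(41)=3, N(40)=5, N(39)=8, N(38)=13, N(37)=21, N(36)=34, N(35)=55, N(34)=89, N(33)=144, N(32)=233, N(31)=377
N(31) = 377


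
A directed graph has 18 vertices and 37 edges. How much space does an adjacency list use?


Adjacency list: one list head per vertex + one entry per edge
Vertex heads: 18
Edge entries: 37
Total = 18 + 37 = 55


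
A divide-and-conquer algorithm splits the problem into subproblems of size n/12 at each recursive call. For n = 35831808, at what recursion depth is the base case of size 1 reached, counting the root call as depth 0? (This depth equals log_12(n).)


At each depth, the problem size is divided by 12:
  Depth 0: problem size = 35831808
  Depth 1: problem size = 2985984
  Depth 2: problem size = 248832
  Depth 3: problem size = 20736
  Depth 4: problem size = 1728
  Depth 5: problem size = 144
  Depth 6: problem size = 12
  Depth 7: problem size = 1 (base case)
The base case is reached at depth log_12(35831808) = 7 (the tree has 8 levels counting depth 0, but the depth asked for is 7).
Recursion depth = 7


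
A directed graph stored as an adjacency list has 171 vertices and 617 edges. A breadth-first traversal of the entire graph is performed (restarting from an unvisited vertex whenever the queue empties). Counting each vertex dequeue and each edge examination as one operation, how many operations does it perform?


A full BFS traversal dequeues each vertex once and examines each edge once.
Vertex visits: 171
Edge visits: 617
V + E = 171 + 617 = 788


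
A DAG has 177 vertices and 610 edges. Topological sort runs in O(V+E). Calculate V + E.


V = 177 (vertex processing)
E = 610 (edge processing)
V + E = 177 + 610 = 787


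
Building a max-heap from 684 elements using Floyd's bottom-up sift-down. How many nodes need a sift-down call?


In a heap of 684 elements (0-indexed array):
  Last element index: 683
  Parent of last element: floor((683 - 1) / 2) = 341
  Internal nodes: indices 0 to 341
  Count = floor(684/2) = 342


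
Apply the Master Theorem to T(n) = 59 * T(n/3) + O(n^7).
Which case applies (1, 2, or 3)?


The Master Theorem: T(n) = a*T(n/b) + O(n^c)
  a = 59, b = 3, c = 7
log_b(a) = log_3(59) ~ 3.712
Compare b^c with a: 3^7 = 2187 > 59, so c > log_b(a).
Since c > log_b(a), Case 3 applies.
T(n) = O(n^7)
Master Theorem case = 3


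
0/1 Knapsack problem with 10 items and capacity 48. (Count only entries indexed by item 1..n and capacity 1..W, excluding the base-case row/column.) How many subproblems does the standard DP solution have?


The DP table is indexed by (item, capacity).
Rows: 10 items
Columns: 48 capacity values (1 to W)
Total subproblems = 10 * 48 = 480


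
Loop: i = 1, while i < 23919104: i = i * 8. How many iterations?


i multiplies by 8 each step:
i = 1 -> 8 -> 64 -> 512 -> 4096 -> 32768 -> 262144 -> 2097152 -> 16777216 -> 134217728 (stop)
Iterations = ceil(log_8(23919104)) = 9


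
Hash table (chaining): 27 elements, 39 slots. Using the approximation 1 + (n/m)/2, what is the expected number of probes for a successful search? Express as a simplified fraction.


Computing expected probes:
alpha = 27/39
= 1 + alpha/2
= 1 + 27/(2*39)
= (2*39 + 27) / (2*39)
= 105/78 = 35/26


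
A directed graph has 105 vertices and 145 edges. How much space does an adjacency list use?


Adjacency list: one list head per vertex + one entry per edge
Vertex heads: 105
Edge entries: 145
Total = 105 + 145 = 250


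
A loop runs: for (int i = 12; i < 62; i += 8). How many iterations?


Loop starts at i = 12, increments by 8, stops when i >= 62.
Number of iterations = ceil((62 - 12) / 8)
= ceil(50 / 8)
= 7


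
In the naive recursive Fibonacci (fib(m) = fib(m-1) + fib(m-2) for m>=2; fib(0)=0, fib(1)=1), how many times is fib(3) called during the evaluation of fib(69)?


Let N(m) = number of times fib(m) is called while evaluating fib(69).
N(69) = 1 (the initial call).
N(68) = 1 (only fib(69) calls it).
For 1 <= m <= 67: fib(m) is called by fib(m+1) and fib(m+2), so
  N(m) = N(m+1) + N(m+2).
fib(0) is called only by fib(2), so N(0) = N(2).
Walk down from m=69:
  N(69)=1, N(68)=1, N(67)=2, N(66)=3, N(65)=5, N(64)=8, N(63)=13, N(62)=21, N(61)=34, N(60)=55, N(59)=89, N(58)=144, N(57)=233, N(56)=377, N(55)=610, N(54)=987, N(53)=1597, N(52)=2584, N(51)=4181, N(50)=6765, N(49)=10946, N(48)=17711, N(47)=28657, N(46)=46368, N(45)=75025, N(44)=121393, N(43)=196418, N(42)=317811, N(41)=514229, N(40)=832040, N(39)=1346269, N(38)=2178309, N(37)=3524578, N(36)=5702887, N(35)=9227465, N(34)=14930352, N(33)=24157817, N(32)=39088169, N(31)=63245986, N(30)=102334155, N(29)=165580141, N(28)=267914296, N(27)=433494437, N(26)=701408733, N(25)=1134903170, N(24)=1836311903, N(23)=2971215073, N(22)=4807526976, N(21)=7778742049, N(20)=12586269025, N(19)=20365011074, N(18)=32951280099, N(17)=53316291173, N(16)=86267571272, N(15)=139583862445, N(14)=225851433717, N(13)=365435296162, N(12)=591286729879, N(11)=956722026041, N(10)=1548008755920, N(9)=2504730781961, N(8)=4052739537881, N(7)=6557470319842, N(6)=10610209857723, N(5)=17167680177565, N(4)=27777890035288, N(3)=44945570212853
N(3) = 44945570212853


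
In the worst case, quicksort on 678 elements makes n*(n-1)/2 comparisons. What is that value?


Sum of comparisons per partition:
677 + 676 + ... + 1 + 0
= 678 * (678 - 1) / 2
= 678 * 677 / 2
= 229503


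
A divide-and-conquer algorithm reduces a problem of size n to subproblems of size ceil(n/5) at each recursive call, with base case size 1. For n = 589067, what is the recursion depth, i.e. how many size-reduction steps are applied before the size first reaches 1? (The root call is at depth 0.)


Each step divides the size by 5 (rounding up); after k steps the size is ceil(n/5^k), which equals 1 exactly when 5^k >= n.
So the depth is the smallest k with 5^k >= 589067, i.e. ceil(log_5(589067)).
5^8 = 390625 < 589067 <= 1953125 = 5^9
Recursion depth = 9


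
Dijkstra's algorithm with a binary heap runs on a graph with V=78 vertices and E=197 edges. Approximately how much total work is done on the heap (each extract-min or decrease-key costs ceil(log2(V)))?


Dijkstra with a binary heap: each vertex is extracted once, each edge may relax once.
Each heap operation costs O(log V).
V + E = 78 + 197 = 275
ceil(log2(78)) = 7 (since 2^6 = 64 < 78 <= 128 = 2^7)
Total heap work = (V+E) * ceil(log2(V)) = 275 * 7 = 1925


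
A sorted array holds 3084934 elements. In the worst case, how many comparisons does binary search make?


Halving sequence: 3084934 -> 1542467 -> 771233 -> 385616 -> 192808 -> 96404 -> 48202 -> 24101 -> 12050 -> 6025 -> 3012 -> 1506 -> 753 -> 376 -> 188 -> 94 -> 47 -> 23 -> 11 -> 5 -> 2 -> 1
Number of halvings = 21
Max comparisons = 21 + 1 = 22


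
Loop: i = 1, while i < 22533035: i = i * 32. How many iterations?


i multiplies by 32 each step:
i = 1 -> 32 -> 1024 -> 32768 -> 1048576 -> 33554432 (stop)
Iterations = ceil(log_32(22533035)) = 5


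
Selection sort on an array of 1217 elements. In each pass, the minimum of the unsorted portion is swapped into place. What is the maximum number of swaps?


Selection sort performs one swap per pass:
  Pass 1: find min in positions 0 to 1216, swap with position 0
  Pass 2: find min in positions 1 to 1216, swap with position 1
  Pass 3: find min in positions 2 to 1216, swap with position 2
  Pass 4: find min in positions 3 to 1216, swap with position 3
  Pass 5: find min in positions 4 to 1216, swap with position 4
  ... (1211 more passes)
Total passes (and swaps) = n - 1 = 1217 - 1 = 1216


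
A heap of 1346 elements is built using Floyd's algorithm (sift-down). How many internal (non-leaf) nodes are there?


Leaf nodes occupy roughly half the array.
Sift-down is called for each internal node, starting from the last one.
Internal nodes = floor(n/2) = floor(1346/2) = 673


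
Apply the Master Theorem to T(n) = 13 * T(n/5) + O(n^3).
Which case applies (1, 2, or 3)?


The Master Theorem: T(n) = a*T(n/b) + O(n^c)
  a = 13, b = 5, c = 3
log_b(a) = log_5(13) ~ 1.594
Compare b^c with a: 5^3 = 125 > 13, so c > log_b(a).
Since c > log_b(a), Case 3 applies.
T(n) = O(n^3)
Master Theorem case = 3


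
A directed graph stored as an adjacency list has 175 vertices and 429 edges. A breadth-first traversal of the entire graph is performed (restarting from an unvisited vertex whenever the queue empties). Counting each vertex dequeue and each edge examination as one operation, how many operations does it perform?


A full BFS traversal dequeues each vertex once and examines each edge once.
Vertex visits: 175
Edge visits: 429
V + E = 175 + 429 = 604


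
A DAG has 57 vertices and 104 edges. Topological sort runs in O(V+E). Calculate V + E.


V = 57 (vertex processing)
E = 104 (edge processing)
V + E = 57 + 104 = 161


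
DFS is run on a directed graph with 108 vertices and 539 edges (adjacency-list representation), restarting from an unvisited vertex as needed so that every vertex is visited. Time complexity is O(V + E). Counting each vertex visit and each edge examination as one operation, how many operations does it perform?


A full DFS traversal processes each vertex exactly once (push/pop on stack).
Each directed edge is examined once.
V = 108, E = 539
V + E = 647


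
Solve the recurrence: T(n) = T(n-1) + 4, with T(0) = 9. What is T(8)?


Unrolling the recurrence:
T(8) = T(7) + 4
       = T(6) + 4 + 4
       = T(5) + 4*3
       ...
       = T(0) + 4*8
       = 9 + 32 = 41


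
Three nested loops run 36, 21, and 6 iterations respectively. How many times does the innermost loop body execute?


Loop 1 (outermost): 36 iterations
Loop 2 (middle): 21 iterations per outer
Loop 3 (innermost): 6 iterations per middle
Total = 36 * 21 * 6 = 4536


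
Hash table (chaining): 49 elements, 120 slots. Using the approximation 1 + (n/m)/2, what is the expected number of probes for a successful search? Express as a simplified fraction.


Computing expected probes:
alpha = 49/120
= 1 + alpha/2
= 1 + 49/(2*120)
= (2*120 + 49) / (2*120)
= 289/240


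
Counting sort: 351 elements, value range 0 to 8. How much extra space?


n = 351 (output array)
k = 9 (count array for 9 distinct values)
Extra space = 351 + 9 = 360


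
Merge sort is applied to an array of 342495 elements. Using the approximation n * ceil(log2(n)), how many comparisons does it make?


Merge sort divides the array into halves recursively.
Number of levels = ceil(log2(342495)) = 19
At each level, approximately n = 342495 comparisons are needed for merging.
Total comparisons ~ n * ceil(log2(n)) = 342495 * 19 = 6507405


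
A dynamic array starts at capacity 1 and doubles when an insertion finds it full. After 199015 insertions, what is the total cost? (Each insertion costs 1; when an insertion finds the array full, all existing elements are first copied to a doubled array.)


Insertion cost: 199015 (one per element)
Resizes occur just before inserting elements 2, 3, 5, 9, ...
Elements copied at each resize: 1 + 2 + 4 + 8 + 16 + 32 + 64 + 128 + 256 + 512 + 1024 + 2048 + 4096 + 8192 + 16384 + 32768 + 65536 + 131072
Sum of copies = 262143 (geometric series: 2^k - 1)
Total = 199015 + 262143 = 461158


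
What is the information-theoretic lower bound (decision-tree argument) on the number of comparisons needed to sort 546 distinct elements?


A binary decision tree of height h has at most 2^h leaves and needs at least n! of them, so h >= ceil(log2(n!)).
546! is far too large to multiply out, so use Stirling's series:
  ln(n!) ~ n ln n - n + (1/2) ln(2 pi n) + 1/(12n)  (error below 1/(360 n^3), negligible here)
  ln(546) = 6.3026190
  n ln n = 546 * 6.3026190 = 3441.2300
  (1/2) ln(2 pi * 546) = (1/2) ln(3430.6192) = 4.0702
  1/(12*546) = 0.0002
  ln(546!) ~ 3441.2300 - 546 + 4.0702 + 0.0002 = 2899.3004
Convert to base 2: log2(546!) = 2899.3004 / ln 2 = 2899.3004 / 0.69314718 = 4182.8063
ceil(4182.8063) = 4183


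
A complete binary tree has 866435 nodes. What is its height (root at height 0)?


In a complete binary tree, level k holds nodes 2^k .. 2^(k+1)-1 (1-indexed).
Height = floor(log2(n)) = floor(log2(866435)) = 19
Check: 2^19 = 524288 <= 866435 < 1048576 = 2^20


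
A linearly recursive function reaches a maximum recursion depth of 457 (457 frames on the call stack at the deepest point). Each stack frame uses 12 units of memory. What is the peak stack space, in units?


Maximum recursion depth = 457 frames
Memory per frame = 12 units
Total stack space = depth * frame_size
= 457 * 12 = 5484


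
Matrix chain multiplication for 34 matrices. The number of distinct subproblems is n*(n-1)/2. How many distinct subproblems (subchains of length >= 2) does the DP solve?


Subproblems are indexed by (i, j) where i < j.
Number of such pairs = n*(n-1)/2
= 34 * 33 / 2
= 561


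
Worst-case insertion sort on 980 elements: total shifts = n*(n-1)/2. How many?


Sum of shifts = 1 + 2 + 3 + ... + 979
= 980 * 979 / 2
= 959420 / 2
= 479710


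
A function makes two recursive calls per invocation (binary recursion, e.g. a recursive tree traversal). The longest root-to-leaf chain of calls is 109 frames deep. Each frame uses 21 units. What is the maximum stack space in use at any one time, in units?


Binary recursion: the two calls run one after the other, so only one root-to-leaf chain of frames is on the stack at a time.
Maximum depth (longest chain) = 109 frames
Each frame = 21 units
Max stack space = 109 * 21 = 2289


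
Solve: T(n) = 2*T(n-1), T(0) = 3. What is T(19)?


Unrolling:
T(19) = 2*T(18) = 2^2*T(17) = ... = 2^19*T(0)
= 2^19 * 3
= 524288 * 3 = 1572864


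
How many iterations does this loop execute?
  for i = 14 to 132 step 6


The loop variable i takes values starting at 14 and increments by 6 each iteration.
Sequence: i = 14, 20, 26, 32, 38, 44, 50, 56, 62, ...
The upper bound 132 is inclusive, so the count is floor((last - first) / step) + 1:
floor((132 - 14) / 6) + 1 = floor(118/6) + 1 = 19 + 1 = 20


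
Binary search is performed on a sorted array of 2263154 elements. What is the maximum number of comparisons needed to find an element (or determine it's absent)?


Binary search halves the search space each comparison:
  Step 1: search space = 2263154 -> 1131577
  Step 2: search space = 1131577 -> 565788
  Step 3: search space = 565788 -> 282894
  Step 4: search space = 282894 -> 141447
  Step 5: search space = 141447 -> 70723
  Step 6: search space = 70723 -> 35361
  Step 7: search space = 35361 -> 17680
  Step 8: search space = 17680 -> 8840
  Step 9: search space = 8840 -> 4420
  Step 10: search space = 4420 -> 2210
  Step 11: search space = 2210 -> 1105
  Step 12: search space = 1105 -> 552
  Step 13: search space = 552 -> 276
  Step 14: search space = 276 -> 138
  Step 15: search space = 138 -> 69
  Step 16: search space = 69 -> 34
  Step 17: search space = 34 -> 17
  Step 18: search space = 17 -> 8
  Step 19: search space = 8 -> 4
  Step 20: search space = 4 -> 2
  Step 21: search space = 2 -> 1
  Step 22: search space = 1 (final check)
Maximum comparisons = floor(log2(2263154)) + 1 = 21 + 1 = 22


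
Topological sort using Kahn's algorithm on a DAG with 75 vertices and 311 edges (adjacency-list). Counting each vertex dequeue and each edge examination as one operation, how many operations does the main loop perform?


Kahn's algorithm:
  1. Compute in-degrees: O(V + E)
  2. Process queue: each vertex dequeued once (O(V))
     each edge examined once (O(E))
Total = V + E = 75 + 311 = 386


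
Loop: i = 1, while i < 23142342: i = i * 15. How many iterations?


i multiplies by 15 each step:
i = 1 -> 15 -> 225 -> 3375 -> 50625 -> 759375 -> 11390625 -> 170859375 (stop)
Iterations = ceil(log_15(23142342)) = 7


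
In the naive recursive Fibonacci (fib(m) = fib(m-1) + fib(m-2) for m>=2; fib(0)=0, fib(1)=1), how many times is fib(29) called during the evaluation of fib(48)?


Let N(m) = number of times fib(m) is called while evaluating fib(48).
N(48) = 1 (the initial call).
N(47) = 1 (only fib(48) calls it).
For 1 <= m <= 46: fib(m) is called by fib(m+1) and fib(m+2), so
  N(m) = N(m+1) + N(m+2).
fib(0) is called only by fib(2), so N(0) = N(2).
Walk down from m=48:
  N(48)=1, N(47)=1, N(46)=2, N(45)=3, N(44)=5, N(43)=8, N(42)=13, N(41)=21, N(40)=34, N(39)=55, N(38)=89, N(37)=144, N(36)=233, N(35)=377, N(34)=610, N(33)=987, N(32)=1597, N(31)=2584, N(30)=4181, N(29)=6765
N(29) = 6765


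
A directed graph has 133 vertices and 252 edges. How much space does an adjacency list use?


Adjacency list: one list head per vertex + one entry per edge
Vertex heads: 133
Edge entries: 252
Total = 133 + 252 = 385


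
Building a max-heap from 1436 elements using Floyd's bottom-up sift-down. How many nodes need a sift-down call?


In a heap of 1436 elements (0-indexed array):
  Last element index: 1435
  Parent of last element: floor((1435 - 1) / 2) = 717
  Internal nodes: indices 0 to 717
  Count = floor(1436/2) = 718


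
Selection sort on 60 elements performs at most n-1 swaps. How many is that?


Each of the 59 passes places one element in its final position.
Pass 1: swap minimum into position 0
Pass 2: swap minimum of remaining into position 1
...
Pass 59: last two elements, one swap
Maximum swaps = 60 - 1 = 59


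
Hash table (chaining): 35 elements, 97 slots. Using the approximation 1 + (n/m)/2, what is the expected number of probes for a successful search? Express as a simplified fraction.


Computing expected probes:
alpha = 35/97
= 1 + alpha/2
= 1 + 35/(2*97)
= (2*97 + 35) / (2*97)
= 229/194


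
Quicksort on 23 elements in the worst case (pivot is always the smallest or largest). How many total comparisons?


In the worst case, each partition step picks the worst pivot:
  Partition 1: 22 comparisons (n-1 elements to compare)
  Partition 2: 21 comparisons
  Partition 3: 20 comparisons
  Partition 4: 19 comparisons
  Partition 5: 18 comparisons
  ...
  Last partition: 0 comparisons
Total = (n-1) + (n-2) + ... + 1 + 0 = n*(n-1)/2
= 23*22/2 = 253
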